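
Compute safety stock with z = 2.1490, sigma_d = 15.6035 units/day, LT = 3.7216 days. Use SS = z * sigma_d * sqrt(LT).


sqrt(LT) = sqrt(3.7216) = 1.9291
SS = 2.1490 * 15.6035 * 1.9291 = 64.6879

64.6879 units


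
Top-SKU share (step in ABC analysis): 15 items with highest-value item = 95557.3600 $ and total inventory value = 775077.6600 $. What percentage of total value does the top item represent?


Top item = 95557.3600
Total = 775077.6600
Percentage = 95557.3600 / 775077.6600 * 100 = 12.3287

12.3287%


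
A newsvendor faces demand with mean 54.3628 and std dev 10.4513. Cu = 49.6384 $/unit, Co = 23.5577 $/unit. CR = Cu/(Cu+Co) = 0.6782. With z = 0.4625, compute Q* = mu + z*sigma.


CR = Cu/(Cu+Co) = 49.6384/(49.6384+23.5577) = 0.6782
z = 0.4625
Q* = 54.3628 + 0.4625 * 10.4513 = 59.1965

59.1965 units


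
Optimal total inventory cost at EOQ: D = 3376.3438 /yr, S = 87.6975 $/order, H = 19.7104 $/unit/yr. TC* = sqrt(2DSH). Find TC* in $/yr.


2*D*S*H = 11672377.0855
TC* = sqrt(11672377.0855) = 3416.4861

3416.4861 $/yr


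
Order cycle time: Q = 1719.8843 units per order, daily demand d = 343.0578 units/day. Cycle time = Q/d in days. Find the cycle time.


Cycle = 1719.8843 / 343.0578 = 5.0134

5.0134 days


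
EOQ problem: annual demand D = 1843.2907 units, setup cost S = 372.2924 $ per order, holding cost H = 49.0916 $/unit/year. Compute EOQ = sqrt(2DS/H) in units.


2*D*S = 2 * 1843.2907 * 372.2924 = 1372486.2372
2*D*S/H = 27957.6595
EOQ = sqrt(27957.6595) = 167.2054

167.2054 units


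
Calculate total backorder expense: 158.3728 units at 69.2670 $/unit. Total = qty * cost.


Total = 158.3728 * 69.2670 = 10970.0087

10970.0087 $


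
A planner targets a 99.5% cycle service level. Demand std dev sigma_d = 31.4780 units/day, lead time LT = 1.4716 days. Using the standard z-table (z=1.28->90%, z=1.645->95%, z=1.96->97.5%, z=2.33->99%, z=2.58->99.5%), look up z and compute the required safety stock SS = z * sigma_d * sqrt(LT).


From the table, SL = 99.5% corresponds to z = 2.58
sqrt(LT) = sqrt(1.4716) = 1.2131
SS = 2.58 * 31.4780 * 1.2131 = 98.5194

98.5194 units


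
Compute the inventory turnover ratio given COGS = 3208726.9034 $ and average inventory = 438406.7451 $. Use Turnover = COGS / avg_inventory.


Turnover = 3208726.9034 / 438406.7451 = 7.3191

7.3191


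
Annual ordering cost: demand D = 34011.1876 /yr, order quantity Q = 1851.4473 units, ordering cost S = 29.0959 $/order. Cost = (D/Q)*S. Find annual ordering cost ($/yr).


Number of orders = D/Q = 18.3701
Cost = 18.3701 * 29.0959 = 534.4933

534.4933 $/yr


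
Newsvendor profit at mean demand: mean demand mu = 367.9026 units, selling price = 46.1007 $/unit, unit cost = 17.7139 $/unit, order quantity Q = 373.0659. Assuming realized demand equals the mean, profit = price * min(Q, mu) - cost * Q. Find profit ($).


Sales at mu = min(373.0659, 367.9026) = 367.9026
Revenue = 46.1007 * 367.9026 = 16960.5674
Total cost = 17.7139 * 373.0659 = 6608.4520
Profit = 16960.5674 - 6608.4520 = 10352.1153

10352.1153 $


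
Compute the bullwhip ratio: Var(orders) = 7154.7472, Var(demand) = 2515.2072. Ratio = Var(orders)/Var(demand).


BW = 7154.7472 / 2515.2072 = 2.8446

2.8446


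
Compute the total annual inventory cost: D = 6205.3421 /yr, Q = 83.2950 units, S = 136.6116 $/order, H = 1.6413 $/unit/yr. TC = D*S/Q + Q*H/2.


Ordering cost = D*S/Q = 10177.3421
Holding cost = Q*H/2 = 68.3560
TC = 10177.3421 + 68.3560 = 10245.6982

10245.6982 $/yr


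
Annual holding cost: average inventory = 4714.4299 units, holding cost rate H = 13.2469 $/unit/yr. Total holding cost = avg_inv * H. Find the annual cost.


Cost = 4714.4299 * 13.2469 = 62451.5814

62451.5814 $/yr


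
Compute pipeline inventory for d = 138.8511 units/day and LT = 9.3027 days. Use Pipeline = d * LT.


Pipeline = 138.8511 * 9.3027 = 1291.6901

1291.6901 units


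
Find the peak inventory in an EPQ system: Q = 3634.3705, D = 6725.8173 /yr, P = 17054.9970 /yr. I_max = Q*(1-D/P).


D/P = 0.3944
1 - D/P = 0.6056
I_max = 3634.3705 * 0.6056 = 2201.1183

2201.1183 units


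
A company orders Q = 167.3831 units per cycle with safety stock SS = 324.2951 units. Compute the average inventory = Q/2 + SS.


Q/2 = 83.6916
Avg = 83.6916 + 324.2951 = 407.9866

407.9866 units


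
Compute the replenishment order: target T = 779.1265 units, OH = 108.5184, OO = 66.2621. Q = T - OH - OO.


Inventory position = OH + OO = 108.5184 + 66.2621 = 174.7805
Q = 779.1265 - 174.7805 = 604.3460

604.3460 units


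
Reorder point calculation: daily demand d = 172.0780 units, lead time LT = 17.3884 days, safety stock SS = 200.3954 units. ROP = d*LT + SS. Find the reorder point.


d*LT = 172.0780 * 17.3884 = 2992.1611
ROP = 2992.1611 + 200.3954 = 3192.5565

3192.5565 units


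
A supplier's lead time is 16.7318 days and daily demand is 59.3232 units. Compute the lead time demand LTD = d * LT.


LTD = 59.3232 * 16.7318 = 992.5839

992.5839 units


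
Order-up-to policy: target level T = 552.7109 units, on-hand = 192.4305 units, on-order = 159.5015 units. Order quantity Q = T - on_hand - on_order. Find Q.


Inventory position = OH + OO = 192.4305 + 159.5015 = 351.9320
Q = 552.7109 - 351.9320 = 200.7789

200.7789 units


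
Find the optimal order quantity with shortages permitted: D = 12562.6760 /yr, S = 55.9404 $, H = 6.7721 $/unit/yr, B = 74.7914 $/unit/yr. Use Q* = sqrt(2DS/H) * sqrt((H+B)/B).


sqrt(2DS/H) = 455.5722
sqrt((H+B)/B) = 1.0443
Q* = 455.5722 * 1.0443 = 475.7505

475.7505 units


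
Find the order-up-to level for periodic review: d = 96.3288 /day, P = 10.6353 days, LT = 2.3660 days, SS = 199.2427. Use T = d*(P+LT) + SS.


P + LT = 13.0013
d*(P+LT) = 96.3288 * 13.0013 = 1252.3996
T = 1252.3996 + 199.2427 = 1451.6423

1451.6423 units


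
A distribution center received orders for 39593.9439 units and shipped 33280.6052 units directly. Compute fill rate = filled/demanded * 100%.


FR = 33280.6052 / 39593.9439 * 100 = 84.0548

84.0548%


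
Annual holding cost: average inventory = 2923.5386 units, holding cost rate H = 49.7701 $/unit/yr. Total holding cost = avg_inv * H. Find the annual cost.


Cost = 2923.5386 * 49.7701 = 145504.8085

145504.8085 $/yr


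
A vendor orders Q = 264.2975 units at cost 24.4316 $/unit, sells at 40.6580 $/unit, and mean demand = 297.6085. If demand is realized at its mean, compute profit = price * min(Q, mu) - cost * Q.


Sales at mu = min(264.2975, 297.6085) = 264.2975
Revenue = 40.6580 * 264.2975 = 10745.8078
Total cost = 24.4316 * 264.2975 = 6457.2108
Profit = 10745.8078 - 6457.2108 = 4288.5970

4288.5970 $


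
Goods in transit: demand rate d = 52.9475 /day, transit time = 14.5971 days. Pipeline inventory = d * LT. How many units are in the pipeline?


Pipeline = 52.9475 * 14.5971 = 772.8800

772.8800 units


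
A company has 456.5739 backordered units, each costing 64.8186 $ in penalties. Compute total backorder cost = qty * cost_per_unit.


Total = 456.5739 * 64.8186 = 29594.4810

29594.4810 $


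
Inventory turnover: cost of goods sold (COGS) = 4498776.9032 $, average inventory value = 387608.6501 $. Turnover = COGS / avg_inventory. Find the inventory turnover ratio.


Turnover = 4498776.9032 / 387608.6501 = 11.6065

11.6065


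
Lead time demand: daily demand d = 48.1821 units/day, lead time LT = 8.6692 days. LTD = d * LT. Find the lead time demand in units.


LTD = 48.1821 * 8.6692 = 417.7003

417.7003 units


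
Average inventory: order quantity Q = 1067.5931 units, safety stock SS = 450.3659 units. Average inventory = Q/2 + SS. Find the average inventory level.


Q/2 = 533.7966
Avg = 533.7966 + 450.3659 = 984.1625

984.1625 units


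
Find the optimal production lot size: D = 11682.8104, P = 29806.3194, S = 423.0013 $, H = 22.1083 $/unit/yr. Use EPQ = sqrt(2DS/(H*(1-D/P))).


1 - D/P = 1 - 0.3920 = 0.6080
H*(1-D/P) = 13.4428
2DS = 9883687.9737
EPQ = sqrt(735241.0395) = 857.4620

857.4620 units


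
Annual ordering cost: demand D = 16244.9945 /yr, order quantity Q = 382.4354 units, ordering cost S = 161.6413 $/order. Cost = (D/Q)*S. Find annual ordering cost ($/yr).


Number of orders = D/Q = 42.4777
Cost = 42.4777 * 161.6413 = 6866.1584

6866.1584 $/yr


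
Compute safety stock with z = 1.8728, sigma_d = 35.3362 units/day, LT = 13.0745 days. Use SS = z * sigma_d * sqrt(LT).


sqrt(LT) = sqrt(13.0745) = 3.6159
SS = 1.8728 * 35.3362 * 3.6159 = 239.2896

239.2896 units


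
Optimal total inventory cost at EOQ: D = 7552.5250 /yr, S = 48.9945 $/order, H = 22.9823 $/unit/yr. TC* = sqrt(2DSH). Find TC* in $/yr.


2*D*S*H = 17008381.4218
TC* = sqrt(17008381.4218) = 4124.1219

4124.1219 $/yr


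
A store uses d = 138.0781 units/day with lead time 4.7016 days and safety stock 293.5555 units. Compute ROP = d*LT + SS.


d*LT = 138.0781 * 4.7016 = 649.1880
ROP = 649.1880 + 293.5555 = 942.7435

942.7435 units


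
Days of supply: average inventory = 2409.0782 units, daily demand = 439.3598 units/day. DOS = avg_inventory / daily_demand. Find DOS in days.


DOS = 2409.0782 / 439.3598 = 5.4832

5.4832 days


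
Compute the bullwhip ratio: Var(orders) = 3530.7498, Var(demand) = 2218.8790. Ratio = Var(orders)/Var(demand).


BW = 3530.7498 / 2218.8790 = 1.5912

1.5912


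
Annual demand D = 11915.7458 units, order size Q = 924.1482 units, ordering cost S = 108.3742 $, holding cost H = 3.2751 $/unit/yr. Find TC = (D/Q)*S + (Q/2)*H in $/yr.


Ordering cost = D*S/Q = 1397.3510
Holding cost = Q*H/2 = 1513.3389
TC = 1397.3510 + 1513.3389 = 2910.6899

2910.6899 $/yr


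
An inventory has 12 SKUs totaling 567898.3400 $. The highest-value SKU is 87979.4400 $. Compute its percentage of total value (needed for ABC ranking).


Top item = 87979.4400
Total = 567898.3400
Percentage = 87979.4400 / 567898.3400 * 100 = 15.4921

15.4921%


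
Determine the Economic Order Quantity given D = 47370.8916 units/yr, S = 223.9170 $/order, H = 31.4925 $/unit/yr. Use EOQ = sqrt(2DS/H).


2*D*S = 2 * 47370.8916 * 223.9170 = 21214295.8688
2*D*S/H = 673630.0982
EOQ = sqrt(673630.0982) = 820.7497

820.7497 units


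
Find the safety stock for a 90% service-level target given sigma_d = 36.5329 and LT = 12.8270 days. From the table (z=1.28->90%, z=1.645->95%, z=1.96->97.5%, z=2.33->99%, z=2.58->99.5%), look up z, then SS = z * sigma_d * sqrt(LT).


From the table, SL = 90% corresponds to z = 1.28
sqrt(LT) = sqrt(12.8270) = 3.5815
SS = 1.28 * 36.5329 * 3.5815 = 167.4776

167.4776 units


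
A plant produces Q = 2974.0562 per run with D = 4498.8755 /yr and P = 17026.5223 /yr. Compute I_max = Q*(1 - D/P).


D/P = 0.2642
1 - D/P = 0.7358
I_max = 2974.0562 * 0.7358 = 2188.2288

2188.2288 units


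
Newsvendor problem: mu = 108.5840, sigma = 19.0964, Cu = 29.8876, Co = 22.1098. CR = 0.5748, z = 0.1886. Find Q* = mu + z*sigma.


CR = Cu/(Cu+Co) = 29.8876/(29.8876+22.1098) = 0.5748
z = 0.1886
Q* = 108.5840 + 0.1886 * 19.0964 = 112.1856

112.1856 units


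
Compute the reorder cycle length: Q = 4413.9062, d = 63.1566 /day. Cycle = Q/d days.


Cycle = 4413.9062 / 63.1566 = 69.8883

69.8883 days


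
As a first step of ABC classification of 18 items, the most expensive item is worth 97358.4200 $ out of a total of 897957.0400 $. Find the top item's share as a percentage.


Top item = 97358.4200
Total = 897957.0400
Percentage = 97358.4200 / 897957.0400 * 100 = 10.8422

10.8422%


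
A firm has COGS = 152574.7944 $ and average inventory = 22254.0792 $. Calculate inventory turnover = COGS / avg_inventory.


Turnover = 152574.7944 / 22254.0792 = 6.8560

6.8560


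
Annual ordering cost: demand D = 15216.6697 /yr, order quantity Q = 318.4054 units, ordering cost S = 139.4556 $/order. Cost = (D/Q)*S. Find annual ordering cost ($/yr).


Number of orders = D/Q = 47.7902
Cost = 47.7902 * 139.4556 = 6664.6163

6664.6163 $/yr


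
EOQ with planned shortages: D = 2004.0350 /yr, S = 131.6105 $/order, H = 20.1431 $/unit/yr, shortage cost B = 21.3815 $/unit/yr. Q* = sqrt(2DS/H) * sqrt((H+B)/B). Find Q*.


sqrt(2DS/H) = 161.8265
sqrt((H+B)/B) = 1.3936
Q* = 161.8265 * 1.3936 = 225.5191

225.5191 units


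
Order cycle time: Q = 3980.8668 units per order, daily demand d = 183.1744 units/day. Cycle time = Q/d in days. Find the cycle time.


Cycle = 3980.8668 / 183.1744 = 21.7327

21.7327 days


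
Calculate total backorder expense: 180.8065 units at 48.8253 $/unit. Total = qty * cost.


Total = 180.8065 * 48.8253 = 8827.9316

8827.9316 $


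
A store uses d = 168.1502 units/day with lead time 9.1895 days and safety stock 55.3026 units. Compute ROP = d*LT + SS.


d*LT = 168.1502 * 9.1895 = 1545.2163
ROP = 1545.2163 + 55.3026 = 1600.5189

1600.5189 units


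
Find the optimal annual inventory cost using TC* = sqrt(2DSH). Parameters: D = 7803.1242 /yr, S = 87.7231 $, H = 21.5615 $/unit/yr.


2*D*S*H = 29518307.7660
TC* = sqrt(29518307.7660) = 5433.0754

5433.0754 $/yr


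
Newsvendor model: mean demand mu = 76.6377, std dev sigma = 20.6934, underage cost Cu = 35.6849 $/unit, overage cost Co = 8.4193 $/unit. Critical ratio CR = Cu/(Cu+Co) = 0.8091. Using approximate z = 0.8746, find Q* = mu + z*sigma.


CR = Cu/(Cu+Co) = 35.6849/(35.6849+8.4193) = 0.8091
z = 0.8746
Q* = 76.6377 + 0.8746 * 20.6934 = 94.7361

94.7361 units


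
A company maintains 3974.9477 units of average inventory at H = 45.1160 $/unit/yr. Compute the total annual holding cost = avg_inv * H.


Cost = 3974.9477 * 45.1160 = 179333.7404

179333.7404 $/yr


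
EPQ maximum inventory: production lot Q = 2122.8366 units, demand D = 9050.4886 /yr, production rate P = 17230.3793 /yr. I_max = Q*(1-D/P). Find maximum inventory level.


D/P = 0.5253
1 - D/P = 0.4747
I_max = 2122.8366 * 0.4747 = 1007.7881

1007.7881 units


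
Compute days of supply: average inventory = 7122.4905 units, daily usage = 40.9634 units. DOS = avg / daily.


DOS = 7122.4905 / 40.9634 = 173.8745

173.8745 days


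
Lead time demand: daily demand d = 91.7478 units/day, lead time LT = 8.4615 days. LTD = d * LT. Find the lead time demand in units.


LTD = 91.7478 * 8.4615 = 776.3240

776.3240 units


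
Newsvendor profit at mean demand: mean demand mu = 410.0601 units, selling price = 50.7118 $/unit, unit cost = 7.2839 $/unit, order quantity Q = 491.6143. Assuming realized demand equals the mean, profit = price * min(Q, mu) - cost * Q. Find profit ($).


Sales at mu = min(491.6143, 410.0601) = 410.0601
Revenue = 50.7118 * 410.0601 = 20794.8858
Total cost = 7.2839 * 491.6143 = 3580.8694
Profit = 20794.8858 - 3580.8694 = 17214.0164

17214.0164 $


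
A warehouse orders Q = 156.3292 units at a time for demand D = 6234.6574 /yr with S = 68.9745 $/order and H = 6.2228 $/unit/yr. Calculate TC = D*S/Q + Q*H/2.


Ordering cost = D*S/Q = 2750.8129
Holding cost = Q*H/2 = 486.4027
TC = 2750.8129 + 486.4027 = 3237.2156

3237.2156 $/yr


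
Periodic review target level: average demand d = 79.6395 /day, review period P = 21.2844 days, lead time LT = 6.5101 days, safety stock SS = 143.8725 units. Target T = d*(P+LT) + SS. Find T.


P + LT = 27.7945
d*(P+LT) = 79.6395 * 27.7945 = 2213.5401
T = 2213.5401 + 143.8725 = 2357.4126

2357.4126 units


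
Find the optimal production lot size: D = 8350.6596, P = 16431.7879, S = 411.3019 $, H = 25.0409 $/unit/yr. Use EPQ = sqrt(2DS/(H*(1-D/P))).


1 - D/P = 1 - 0.5082 = 0.4918
H*(1-D/P) = 12.3151
2DS = 6869284.3195
EPQ = sqrt(557794.6916) = 746.8565

746.8565 units


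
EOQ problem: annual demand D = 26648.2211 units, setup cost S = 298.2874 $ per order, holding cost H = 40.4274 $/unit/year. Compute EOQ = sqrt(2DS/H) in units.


2*D*S = 2 * 26648.2211 * 298.2874 = 15897657.1731
2*D*S/H = 393239.6635
EOQ = sqrt(393239.6635) = 627.0882

627.0882 units


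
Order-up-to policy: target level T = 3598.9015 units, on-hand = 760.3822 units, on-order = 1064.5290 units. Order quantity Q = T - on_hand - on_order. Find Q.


Inventory position = OH + OO = 760.3822 + 1064.5290 = 1824.9112
Q = 3598.9015 - 1824.9112 = 1773.9903

1773.9903 units


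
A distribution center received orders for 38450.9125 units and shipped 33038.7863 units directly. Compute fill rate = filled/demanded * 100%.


FR = 33038.7863 / 38450.9125 * 100 = 85.9246

85.9246%


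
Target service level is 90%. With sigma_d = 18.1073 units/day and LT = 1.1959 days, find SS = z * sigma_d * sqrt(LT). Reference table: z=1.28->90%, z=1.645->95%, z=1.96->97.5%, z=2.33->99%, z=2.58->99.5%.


From the table, SL = 90% corresponds to z = 1.28
sqrt(LT) = sqrt(1.1959) = 1.0936
SS = 1.28 * 18.1073 * 1.0936 = 25.3461

25.3461 units


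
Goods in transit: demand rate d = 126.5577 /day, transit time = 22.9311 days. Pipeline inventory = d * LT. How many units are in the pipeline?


Pipeline = 126.5577 * 22.9311 = 2902.1073

2902.1073 units


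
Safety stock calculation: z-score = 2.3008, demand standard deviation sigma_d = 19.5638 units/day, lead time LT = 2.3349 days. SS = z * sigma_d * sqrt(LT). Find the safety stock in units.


sqrt(LT) = sqrt(2.3349) = 1.5280
SS = 2.3008 * 19.5638 * 1.5280 = 68.7806

68.7806 units


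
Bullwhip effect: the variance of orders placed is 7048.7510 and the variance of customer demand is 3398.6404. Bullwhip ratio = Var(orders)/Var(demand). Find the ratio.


BW = 7048.7510 / 3398.6404 = 2.0740

2.0740


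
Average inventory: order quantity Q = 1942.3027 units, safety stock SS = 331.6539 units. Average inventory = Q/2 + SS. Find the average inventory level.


Q/2 = 971.1513
Avg = 971.1513 + 331.6539 = 1302.8052

1302.8052 units


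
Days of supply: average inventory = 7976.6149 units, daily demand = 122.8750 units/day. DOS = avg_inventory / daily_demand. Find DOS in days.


DOS = 7976.6149 / 122.8750 = 64.9165

64.9165 days


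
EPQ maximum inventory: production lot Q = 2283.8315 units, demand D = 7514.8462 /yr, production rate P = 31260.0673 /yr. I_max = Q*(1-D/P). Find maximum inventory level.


D/P = 0.2404
1 - D/P = 0.7596
I_max = 2283.8315 * 0.7596 = 1734.8038

1734.8038 units


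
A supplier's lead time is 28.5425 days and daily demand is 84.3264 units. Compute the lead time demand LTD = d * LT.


LTD = 84.3264 * 28.5425 = 2406.8863

2406.8863 units


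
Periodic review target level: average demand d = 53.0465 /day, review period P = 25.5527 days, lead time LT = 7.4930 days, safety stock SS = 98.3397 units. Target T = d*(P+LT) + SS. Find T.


P + LT = 33.0457
d*(P+LT) = 53.0465 * 33.0457 = 1752.9587
T = 1752.9587 + 98.3397 = 1851.2984

1851.2984 units


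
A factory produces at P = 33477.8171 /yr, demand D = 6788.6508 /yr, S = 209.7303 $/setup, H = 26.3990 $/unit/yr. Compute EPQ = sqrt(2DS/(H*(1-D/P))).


1 - D/P = 1 - 0.2028 = 0.7972
H*(1-D/P) = 21.0458
2DS = 2847571.5378
EPQ = sqrt(135303.5813) = 367.8364

367.8364 units


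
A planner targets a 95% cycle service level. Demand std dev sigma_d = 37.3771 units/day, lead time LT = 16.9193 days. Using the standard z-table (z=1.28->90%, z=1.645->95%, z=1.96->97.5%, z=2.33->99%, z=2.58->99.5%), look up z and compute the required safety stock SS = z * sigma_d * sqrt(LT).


From the table, SL = 95% corresponds to z = 1.645
sqrt(LT) = sqrt(16.9193) = 4.1133
SS = 1.645 * 37.3771 * 4.1133 = 252.9081

252.9081 units


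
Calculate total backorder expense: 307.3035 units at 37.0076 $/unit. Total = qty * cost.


Total = 307.3035 * 37.0076 = 11372.5650

11372.5650 $


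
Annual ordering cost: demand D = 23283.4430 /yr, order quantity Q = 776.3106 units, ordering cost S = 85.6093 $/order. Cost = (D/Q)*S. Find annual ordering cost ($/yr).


Number of orders = D/Q = 29.9924
Cost = 29.9924 * 85.6093 = 2567.6311

2567.6311 $/yr


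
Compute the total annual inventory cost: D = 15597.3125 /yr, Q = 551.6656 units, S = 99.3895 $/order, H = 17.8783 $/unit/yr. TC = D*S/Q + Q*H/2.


Ordering cost = D*S/Q = 2810.0521
Holding cost = Q*H/2 = 4931.4215
TC = 2810.0521 + 4931.4215 = 7741.4737

7741.4737 $/yr


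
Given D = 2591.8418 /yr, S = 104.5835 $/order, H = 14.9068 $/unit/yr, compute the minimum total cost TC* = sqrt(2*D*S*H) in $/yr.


2*D*S*H = 8081390.2982
TC* = sqrt(8081390.2982) = 2842.7786

2842.7786 $/yr


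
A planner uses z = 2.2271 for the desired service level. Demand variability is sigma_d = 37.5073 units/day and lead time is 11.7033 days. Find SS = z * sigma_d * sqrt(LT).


sqrt(LT) = sqrt(11.7033) = 3.4210
SS = 2.2271 * 37.5073 * 3.4210 = 285.7654

285.7654 units


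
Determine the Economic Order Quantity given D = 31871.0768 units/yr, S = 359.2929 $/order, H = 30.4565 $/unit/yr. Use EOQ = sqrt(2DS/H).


2*D*S = 2 * 31871.0768 * 359.2929 = 22902103.2192
2*D*S/H = 751961.0992
EOQ = sqrt(751961.0992) = 867.1569

867.1569 units


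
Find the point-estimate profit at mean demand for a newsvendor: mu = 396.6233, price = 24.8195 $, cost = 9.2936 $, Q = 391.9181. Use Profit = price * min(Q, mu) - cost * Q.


Sales at mu = min(391.9181, 396.6233) = 391.9181
Revenue = 24.8195 * 391.9181 = 9727.2113
Total cost = 9.2936 * 391.9181 = 3642.3301
Profit = 9727.2113 - 3642.3301 = 6084.8812

6084.8812 $


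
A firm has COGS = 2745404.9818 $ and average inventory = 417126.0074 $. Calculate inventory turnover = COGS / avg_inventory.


Turnover = 2745404.9818 / 417126.0074 = 6.5817

6.5817


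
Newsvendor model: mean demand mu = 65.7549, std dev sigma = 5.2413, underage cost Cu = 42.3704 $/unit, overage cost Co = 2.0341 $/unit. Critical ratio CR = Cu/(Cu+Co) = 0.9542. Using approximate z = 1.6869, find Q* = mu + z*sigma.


CR = Cu/(Cu+Co) = 42.3704/(42.3704+2.0341) = 0.9542
z = 1.6869
Q* = 65.7549 + 1.6869 * 5.2413 = 74.5964

74.5964 units


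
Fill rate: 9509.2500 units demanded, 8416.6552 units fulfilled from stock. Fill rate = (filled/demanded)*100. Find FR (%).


FR = 8416.6552 / 9509.2500 * 100 = 88.5102

88.5102%


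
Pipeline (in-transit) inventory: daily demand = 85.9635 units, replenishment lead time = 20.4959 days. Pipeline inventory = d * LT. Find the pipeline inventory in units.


Pipeline = 85.9635 * 20.4959 = 1761.8993

1761.8993 units


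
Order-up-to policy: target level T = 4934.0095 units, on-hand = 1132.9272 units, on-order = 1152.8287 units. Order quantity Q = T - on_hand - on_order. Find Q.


Inventory position = OH + OO = 1132.9272 + 1152.8287 = 2285.7559
Q = 4934.0095 - 2285.7559 = 2648.2536

2648.2536 units


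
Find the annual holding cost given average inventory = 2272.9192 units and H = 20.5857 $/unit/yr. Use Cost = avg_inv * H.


Cost = 2272.9192 * 20.5857 = 46789.6328

46789.6328 $/yr


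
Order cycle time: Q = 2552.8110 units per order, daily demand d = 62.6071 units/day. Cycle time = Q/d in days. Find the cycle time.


Cycle = 2552.8110 / 62.6071 = 40.7751

40.7751 days


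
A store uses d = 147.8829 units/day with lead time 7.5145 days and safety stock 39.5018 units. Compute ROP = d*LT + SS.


d*LT = 147.8829 * 7.5145 = 1111.2661
ROP = 1111.2661 + 39.5018 = 1150.7679

1150.7679 units


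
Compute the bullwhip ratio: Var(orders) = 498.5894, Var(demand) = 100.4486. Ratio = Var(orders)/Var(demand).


BW = 498.5894 / 100.4486 = 4.9636

4.9636


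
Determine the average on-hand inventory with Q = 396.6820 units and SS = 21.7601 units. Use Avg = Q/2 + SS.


Q/2 = 198.3410
Avg = 198.3410 + 21.7601 = 220.1011

220.1011 units


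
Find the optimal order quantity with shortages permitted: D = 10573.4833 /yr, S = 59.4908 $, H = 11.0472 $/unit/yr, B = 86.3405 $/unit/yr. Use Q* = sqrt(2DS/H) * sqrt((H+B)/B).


sqrt(2DS/H) = 337.4604
sqrt((H+B)/B) = 1.0620
Q* = 337.4604 * 1.0620 = 358.3997

358.3997 units


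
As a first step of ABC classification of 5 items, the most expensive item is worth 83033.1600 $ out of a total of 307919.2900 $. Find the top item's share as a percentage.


Top item = 83033.1600
Total = 307919.2900
Percentage = 83033.1600 / 307919.2900 * 100 = 26.9659

26.9659%


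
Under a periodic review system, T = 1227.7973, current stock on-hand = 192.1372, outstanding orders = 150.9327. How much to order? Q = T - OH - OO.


Inventory position = OH + OO = 192.1372 + 150.9327 = 343.0699
Q = 1227.7973 - 343.0699 = 884.7274

884.7274 units


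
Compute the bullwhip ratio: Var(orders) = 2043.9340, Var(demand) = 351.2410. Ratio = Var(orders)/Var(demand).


BW = 2043.9340 / 351.2410 = 5.8192

5.8192


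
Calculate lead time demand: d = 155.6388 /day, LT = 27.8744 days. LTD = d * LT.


LTD = 155.6388 * 27.8744 = 4338.3382

4338.3382 units


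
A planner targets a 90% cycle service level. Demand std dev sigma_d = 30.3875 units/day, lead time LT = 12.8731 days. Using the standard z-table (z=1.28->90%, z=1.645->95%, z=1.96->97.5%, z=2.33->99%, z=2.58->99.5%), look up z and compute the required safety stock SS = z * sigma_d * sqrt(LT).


From the table, SL = 90% corresponds to z = 1.28
sqrt(LT) = sqrt(12.8731) = 3.5879
SS = 1.28 * 30.3875 * 3.5879 = 139.5554

139.5554 units


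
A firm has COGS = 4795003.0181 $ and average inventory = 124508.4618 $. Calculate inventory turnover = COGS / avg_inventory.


Turnover = 4795003.0181 / 124508.4618 = 38.5115

38.5115


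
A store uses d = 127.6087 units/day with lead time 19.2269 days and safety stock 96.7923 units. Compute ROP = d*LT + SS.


d*LT = 127.6087 * 19.2269 = 2453.5197
ROP = 2453.5197 + 96.7923 = 2550.3120

2550.3120 units


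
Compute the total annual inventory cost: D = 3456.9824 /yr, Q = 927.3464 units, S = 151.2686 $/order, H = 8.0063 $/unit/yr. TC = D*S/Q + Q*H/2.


Ordering cost = D*S/Q = 563.9024
Holding cost = Q*H/2 = 3712.3067
TC = 563.9024 + 3712.3067 = 4276.2092

4276.2092 $/yr


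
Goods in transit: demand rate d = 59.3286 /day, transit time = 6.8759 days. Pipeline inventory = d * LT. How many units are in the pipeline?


Pipeline = 59.3286 * 6.8759 = 407.9375

407.9375 units


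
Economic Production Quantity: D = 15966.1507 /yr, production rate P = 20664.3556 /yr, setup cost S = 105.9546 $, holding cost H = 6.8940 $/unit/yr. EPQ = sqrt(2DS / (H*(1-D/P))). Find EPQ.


1 - D/P = 1 - 0.7726 = 0.2274
H*(1-D/P) = 1.5674
2DS = 3383374.2219
EPQ = sqrt(2158582.5915) = 1469.2116

1469.2116 units


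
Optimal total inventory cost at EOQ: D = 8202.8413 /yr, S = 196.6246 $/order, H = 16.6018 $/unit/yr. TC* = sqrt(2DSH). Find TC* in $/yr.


2*D*S*H = 53553435.3000
TC* = sqrt(53553435.3000) = 7318.0213

7318.0213 $/yr


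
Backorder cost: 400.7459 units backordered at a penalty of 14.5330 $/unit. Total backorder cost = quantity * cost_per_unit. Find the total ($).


Total = 400.7459 * 14.5330 = 5824.0402

5824.0402 $


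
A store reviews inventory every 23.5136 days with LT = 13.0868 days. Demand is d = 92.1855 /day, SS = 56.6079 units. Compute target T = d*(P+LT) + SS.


P + LT = 36.6004
d*(P+LT) = 92.1855 * 36.6004 = 3374.0262
T = 3374.0262 + 56.6079 = 3430.6341

3430.6341 units


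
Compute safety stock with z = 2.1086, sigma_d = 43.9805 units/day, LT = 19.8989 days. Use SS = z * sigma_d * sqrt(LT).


sqrt(LT) = sqrt(19.8989) = 4.4608
SS = 2.1086 * 43.9805 * 4.4608 = 413.6842

413.6842 units


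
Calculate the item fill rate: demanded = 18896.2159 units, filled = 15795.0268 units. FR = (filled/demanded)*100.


FR = 15795.0268 / 18896.2159 * 100 = 83.5883

83.5883%


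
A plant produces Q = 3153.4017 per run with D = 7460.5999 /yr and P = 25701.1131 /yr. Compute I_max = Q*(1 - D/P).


D/P = 0.2903
1 - D/P = 0.7097
I_max = 3153.4017 * 0.7097 = 2238.0223

2238.0223 units


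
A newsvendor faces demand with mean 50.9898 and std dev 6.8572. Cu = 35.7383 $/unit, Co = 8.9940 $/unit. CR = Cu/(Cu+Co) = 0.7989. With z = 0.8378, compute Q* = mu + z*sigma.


CR = Cu/(Cu+Co) = 35.7383/(35.7383+8.9940) = 0.7989
z = 0.8378
Q* = 50.9898 + 0.8378 * 6.8572 = 56.7348

56.7348 units


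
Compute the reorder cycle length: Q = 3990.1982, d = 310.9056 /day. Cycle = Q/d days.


Cycle = 3990.1982 / 310.9056 = 12.8341

12.8341 days


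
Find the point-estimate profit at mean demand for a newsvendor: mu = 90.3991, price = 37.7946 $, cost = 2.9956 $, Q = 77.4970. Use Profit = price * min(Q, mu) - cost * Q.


Sales at mu = min(77.4970, 90.3991) = 77.4970
Revenue = 37.7946 * 77.4970 = 2928.9681
Total cost = 2.9956 * 77.4970 = 232.1500
Profit = 2928.9681 - 232.1500 = 2696.8181

2696.8181 $


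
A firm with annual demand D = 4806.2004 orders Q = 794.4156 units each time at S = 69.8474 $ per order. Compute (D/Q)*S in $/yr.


Number of orders = D/Q = 6.0500
Cost = 6.0500 * 69.8474 = 422.5755

422.5755 $/yr


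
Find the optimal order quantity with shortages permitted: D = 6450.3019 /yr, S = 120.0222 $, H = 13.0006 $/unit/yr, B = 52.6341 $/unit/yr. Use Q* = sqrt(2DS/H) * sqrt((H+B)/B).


sqrt(2DS/H) = 345.1073
sqrt((H+B)/B) = 1.1167
Q* = 345.1073 * 1.1167 = 385.3783

385.3783 units


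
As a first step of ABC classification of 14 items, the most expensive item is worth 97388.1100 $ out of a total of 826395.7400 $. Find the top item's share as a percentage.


Top item = 97388.1100
Total = 826395.7400
Percentage = 97388.1100 / 826395.7400 * 100 = 11.7847

11.7847%


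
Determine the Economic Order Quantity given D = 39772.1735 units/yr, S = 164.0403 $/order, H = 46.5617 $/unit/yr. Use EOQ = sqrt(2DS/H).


2*D*S = 2 * 39772.1735 * 164.0403 = 13048478.5452
2*D*S/H = 280240.5957
EOQ = sqrt(280240.5957) = 529.3776

529.3776 units


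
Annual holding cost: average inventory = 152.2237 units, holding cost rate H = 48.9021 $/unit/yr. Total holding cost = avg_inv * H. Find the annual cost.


Cost = 152.2237 * 48.9021 = 7444.0586

7444.0586 $/yr


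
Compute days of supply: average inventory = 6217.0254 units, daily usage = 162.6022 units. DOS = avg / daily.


DOS = 6217.0254 / 162.6022 = 38.2346

38.2346 days


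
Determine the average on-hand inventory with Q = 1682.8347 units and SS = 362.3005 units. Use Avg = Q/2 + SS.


Q/2 = 841.4174
Avg = 841.4174 + 362.3005 = 1203.7178

1203.7178 units


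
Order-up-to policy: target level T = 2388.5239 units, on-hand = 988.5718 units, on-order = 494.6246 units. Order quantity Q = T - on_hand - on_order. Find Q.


Inventory position = OH + OO = 988.5718 + 494.6246 = 1483.1964
Q = 2388.5239 - 1483.1964 = 905.3275

905.3275 units


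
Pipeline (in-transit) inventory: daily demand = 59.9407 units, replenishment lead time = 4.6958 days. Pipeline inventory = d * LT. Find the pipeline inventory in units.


Pipeline = 59.9407 * 4.6958 = 281.4695

281.4695 units


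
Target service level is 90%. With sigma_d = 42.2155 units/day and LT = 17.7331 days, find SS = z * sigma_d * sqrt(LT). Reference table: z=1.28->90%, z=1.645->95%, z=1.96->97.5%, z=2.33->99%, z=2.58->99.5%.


From the table, SL = 90% corresponds to z = 1.28
sqrt(LT) = sqrt(17.7331) = 4.2111
SS = 1.28 * 42.2155 * 4.2111 = 227.5486

227.5486 units


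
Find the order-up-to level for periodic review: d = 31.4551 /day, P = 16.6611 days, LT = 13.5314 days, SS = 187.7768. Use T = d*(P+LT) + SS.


P + LT = 30.1925
d*(P+LT) = 31.4551 * 30.1925 = 949.7081
T = 949.7081 + 187.7768 = 1137.4849

1137.4849 units


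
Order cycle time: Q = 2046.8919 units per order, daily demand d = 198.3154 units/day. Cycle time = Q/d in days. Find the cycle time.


Cycle = 2046.8919 / 198.3154 = 10.3214

10.3214 days


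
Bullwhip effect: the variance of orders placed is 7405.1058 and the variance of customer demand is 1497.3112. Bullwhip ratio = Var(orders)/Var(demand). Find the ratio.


BW = 7405.1058 / 1497.3112 = 4.9456

4.9456


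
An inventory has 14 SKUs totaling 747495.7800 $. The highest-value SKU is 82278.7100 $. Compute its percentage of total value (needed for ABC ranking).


Top item = 82278.7100
Total = 747495.7800
Percentage = 82278.7100 / 747495.7800 * 100 = 11.0072

11.0072%


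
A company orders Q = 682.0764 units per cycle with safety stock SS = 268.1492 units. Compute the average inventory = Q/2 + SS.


Q/2 = 341.0382
Avg = 341.0382 + 268.1492 = 609.1874

609.1874 units


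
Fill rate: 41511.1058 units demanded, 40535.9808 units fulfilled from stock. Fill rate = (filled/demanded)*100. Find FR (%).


FR = 40535.9808 / 41511.1058 * 100 = 97.6509

97.6509%


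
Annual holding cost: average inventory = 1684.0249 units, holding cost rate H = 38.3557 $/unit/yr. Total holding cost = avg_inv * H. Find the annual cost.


Cost = 1684.0249 * 38.3557 = 64591.9539

64591.9539 $/yr


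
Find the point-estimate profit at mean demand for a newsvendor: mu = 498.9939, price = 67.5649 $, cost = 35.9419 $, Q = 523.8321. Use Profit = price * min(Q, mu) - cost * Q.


Sales at mu = min(523.8321, 498.9939) = 498.9939
Revenue = 67.5649 * 498.9939 = 33714.4730
Total cost = 35.9419 * 523.8321 = 18827.5210
Profit = 33714.4730 - 18827.5210 = 14886.9520

14886.9520 $


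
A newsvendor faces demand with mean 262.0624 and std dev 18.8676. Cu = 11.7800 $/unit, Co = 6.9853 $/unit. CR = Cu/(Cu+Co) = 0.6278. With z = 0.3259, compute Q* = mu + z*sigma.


CR = Cu/(Cu+Co) = 11.7800/(11.7800+6.9853) = 0.6278
z = 0.3259
Q* = 262.0624 + 0.3259 * 18.8676 = 268.2114

268.2114 units


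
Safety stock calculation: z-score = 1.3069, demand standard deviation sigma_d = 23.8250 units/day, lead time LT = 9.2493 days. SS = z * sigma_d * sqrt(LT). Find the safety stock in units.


sqrt(LT) = sqrt(9.2493) = 3.0413
SS = 1.3069 * 23.8250 * 3.0413 = 94.6956

94.6956 units


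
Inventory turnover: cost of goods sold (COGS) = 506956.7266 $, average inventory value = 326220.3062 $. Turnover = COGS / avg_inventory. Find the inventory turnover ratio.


Turnover = 506956.7266 / 326220.3062 = 1.5540

1.5540


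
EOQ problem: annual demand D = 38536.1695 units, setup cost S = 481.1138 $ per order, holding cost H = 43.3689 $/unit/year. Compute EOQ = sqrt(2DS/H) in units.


2*D*S = 2 * 38536.1695 * 481.1138 = 37080565.8912
2*D*S/H = 855003.6061
EOQ = sqrt(855003.6061) = 924.6641

924.6641 units


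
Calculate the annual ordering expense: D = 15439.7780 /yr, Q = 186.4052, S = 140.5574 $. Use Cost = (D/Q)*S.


Number of orders = D/Q = 82.8291
Cost = 82.8291 * 140.5574 = 11642.2452

11642.2452 $/yr


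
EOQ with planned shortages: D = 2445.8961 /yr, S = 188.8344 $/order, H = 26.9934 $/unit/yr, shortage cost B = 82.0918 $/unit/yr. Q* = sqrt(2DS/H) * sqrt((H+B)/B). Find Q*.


sqrt(2DS/H) = 184.9889
sqrt((H+B)/B) = 1.1527
Q* = 184.9889 * 1.1527 = 213.2450

213.2450 units


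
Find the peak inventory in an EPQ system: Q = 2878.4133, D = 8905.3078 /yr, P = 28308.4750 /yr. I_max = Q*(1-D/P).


D/P = 0.3146
1 - D/P = 0.6854
I_max = 2878.4133 * 0.6854 = 1972.9192

1972.9192 units


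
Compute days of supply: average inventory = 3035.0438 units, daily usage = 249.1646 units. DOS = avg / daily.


DOS = 3035.0438 / 249.1646 = 12.1809

12.1809 days


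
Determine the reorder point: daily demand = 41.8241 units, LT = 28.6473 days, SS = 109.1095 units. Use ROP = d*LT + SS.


d*LT = 41.8241 * 28.6473 = 1198.1475
ROP = 1198.1475 + 109.1095 = 1307.2570

1307.2570 units


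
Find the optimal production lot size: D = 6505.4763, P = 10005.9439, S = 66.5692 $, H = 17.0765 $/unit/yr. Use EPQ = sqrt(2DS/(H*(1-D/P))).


1 - D/P = 1 - 0.6502 = 0.3498
H*(1-D/P) = 5.9740
2DS = 866128.7058
EPQ = sqrt(144982.4957) = 380.7657

380.7657 units


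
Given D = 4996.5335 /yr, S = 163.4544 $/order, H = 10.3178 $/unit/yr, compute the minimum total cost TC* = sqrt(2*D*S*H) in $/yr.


2*D*S*H = 16853205.6494
TC* = sqrt(16853205.6494) = 4105.2656

4105.2656 $/yr


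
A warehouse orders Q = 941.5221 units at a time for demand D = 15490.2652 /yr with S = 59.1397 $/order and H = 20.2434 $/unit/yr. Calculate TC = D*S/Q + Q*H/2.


Ordering cost = D*S/Q = 972.9879
Holding cost = Q*H/2 = 9529.8042
TC = 972.9879 + 9529.8042 = 10502.7922

10502.7922 $/yr


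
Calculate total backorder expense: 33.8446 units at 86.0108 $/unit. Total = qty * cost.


Total = 33.8446 * 86.0108 = 2911.0011

2911.0011 $


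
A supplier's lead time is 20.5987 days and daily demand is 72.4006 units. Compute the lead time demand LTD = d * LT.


LTD = 72.4006 * 20.5987 = 1491.3582

1491.3582 units


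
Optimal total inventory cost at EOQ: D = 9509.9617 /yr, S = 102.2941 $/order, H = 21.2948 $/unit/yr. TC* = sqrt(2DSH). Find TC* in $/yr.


2*D*S*H = 41431715.4007
TC* = sqrt(41431715.4007) = 6436.7473

6436.7473 $/yr


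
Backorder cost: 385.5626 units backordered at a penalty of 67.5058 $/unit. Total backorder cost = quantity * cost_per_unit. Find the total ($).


Total = 385.5626 * 67.5058 = 26027.7118

26027.7118 $


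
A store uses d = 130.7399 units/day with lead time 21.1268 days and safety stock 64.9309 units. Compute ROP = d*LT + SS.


d*LT = 130.7399 * 21.1268 = 2762.1157
ROP = 2762.1157 + 64.9309 = 2827.0466

2827.0466 units


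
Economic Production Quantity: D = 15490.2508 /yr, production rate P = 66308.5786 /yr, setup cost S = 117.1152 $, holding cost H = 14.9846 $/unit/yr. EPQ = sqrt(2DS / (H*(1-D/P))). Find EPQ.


1 - D/P = 1 - 0.2336 = 0.7664
H*(1-D/P) = 11.4841
2DS = 3628287.6410
EPQ = sqrt(315940.9380) = 562.0862

562.0862 units


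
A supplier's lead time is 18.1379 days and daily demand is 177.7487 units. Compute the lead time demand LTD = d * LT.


LTD = 177.7487 * 18.1379 = 3223.9881

3223.9881 units


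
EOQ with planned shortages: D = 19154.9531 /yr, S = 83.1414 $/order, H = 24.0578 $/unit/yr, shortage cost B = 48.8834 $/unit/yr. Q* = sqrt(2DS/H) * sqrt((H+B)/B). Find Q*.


sqrt(2DS/H) = 363.8616
sqrt((H+B)/B) = 1.2215
Q* = 363.8616 * 1.2215 = 444.4695

444.4695 units


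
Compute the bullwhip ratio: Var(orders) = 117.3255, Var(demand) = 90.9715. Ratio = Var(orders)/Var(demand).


BW = 117.3255 / 90.9715 = 1.2897

1.2897


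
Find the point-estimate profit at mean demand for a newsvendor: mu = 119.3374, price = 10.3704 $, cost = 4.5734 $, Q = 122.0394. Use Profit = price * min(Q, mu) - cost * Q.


Sales at mu = min(122.0394, 119.3374) = 119.3374
Revenue = 10.3704 * 119.3374 = 1237.5766
Total cost = 4.5734 * 122.0394 = 558.1350
Profit = 1237.5766 - 558.1350 = 679.4416

679.4416 $


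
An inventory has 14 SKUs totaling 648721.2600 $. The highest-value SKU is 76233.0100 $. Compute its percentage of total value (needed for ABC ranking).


Top item = 76233.0100
Total = 648721.2600
Percentage = 76233.0100 / 648721.2600 * 100 = 11.7513

11.7513%


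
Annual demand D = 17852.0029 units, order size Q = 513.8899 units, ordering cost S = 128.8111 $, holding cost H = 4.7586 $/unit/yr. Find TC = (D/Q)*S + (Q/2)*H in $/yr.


Ordering cost = D*S/Q = 4474.7642
Holding cost = Q*H/2 = 1222.6982
TC = 4474.7642 + 1222.6982 = 5697.4624

5697.4624 $/yr


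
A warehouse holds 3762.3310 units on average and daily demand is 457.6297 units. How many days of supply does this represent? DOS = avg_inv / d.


DOS = 3762.3310 / 457.6297 = 8.2213

8.2213 days


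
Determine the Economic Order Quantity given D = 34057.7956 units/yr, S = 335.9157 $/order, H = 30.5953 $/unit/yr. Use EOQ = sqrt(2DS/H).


2*D*S = 2 * 34057.7956 * 335.9157 = 22881096.4989
2*D*S/H = 747863.1195
EOQ = sqrt(747863.1195) = 864.7908

864.7908 units


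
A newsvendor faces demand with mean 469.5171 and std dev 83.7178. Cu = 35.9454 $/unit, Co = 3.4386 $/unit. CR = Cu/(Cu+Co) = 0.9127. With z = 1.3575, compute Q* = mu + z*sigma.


CR = Cu/(Cu+Co) = 35.9454/(35.9454+3.4386) = 0.9127
z = 1.3575
Q* = 469.5171 + 1.3575 * 83.7178 = 583.1640

583.1640 units


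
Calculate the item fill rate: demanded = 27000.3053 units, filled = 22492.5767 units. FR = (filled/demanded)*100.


FR = 22492.5767 / 27000.3053 * 100 = 83.3049

83.3049%
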